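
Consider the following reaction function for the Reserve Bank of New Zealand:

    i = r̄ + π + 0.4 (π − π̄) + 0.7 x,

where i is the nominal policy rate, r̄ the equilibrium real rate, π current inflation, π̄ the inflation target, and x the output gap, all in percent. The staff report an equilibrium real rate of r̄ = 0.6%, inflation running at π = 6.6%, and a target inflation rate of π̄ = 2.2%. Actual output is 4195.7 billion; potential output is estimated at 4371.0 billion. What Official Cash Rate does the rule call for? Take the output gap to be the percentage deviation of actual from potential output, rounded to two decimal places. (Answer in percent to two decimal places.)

Output gap = 100 × (4195.7 − 4371.0) / 4371.0 = -4.01%.
i = 0.60 + 6.60 + 0.4 × (6.60 − 2.20) + 0.7 × (-4.01)
   = 0.60 + 6.6 + 1.76 − 2.807 = 6.15

6.15%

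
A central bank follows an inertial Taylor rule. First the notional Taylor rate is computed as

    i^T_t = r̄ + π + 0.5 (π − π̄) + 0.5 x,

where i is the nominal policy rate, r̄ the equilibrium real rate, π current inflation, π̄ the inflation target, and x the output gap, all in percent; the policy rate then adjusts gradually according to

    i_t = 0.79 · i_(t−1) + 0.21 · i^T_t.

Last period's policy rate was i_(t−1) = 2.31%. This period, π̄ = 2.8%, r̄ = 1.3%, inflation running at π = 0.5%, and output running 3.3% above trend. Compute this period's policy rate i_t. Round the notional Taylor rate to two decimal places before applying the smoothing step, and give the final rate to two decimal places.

2.31%

Output 3.3% above potential → x = 3.3.
i^T_t = 1.3 + 0.5 + 0.5 × (0.5 − 2.8) + 0.5 × 3.3
   = 1.3 + 0.5 − 1.15 + 1.65 = 2.30
i_t = 0.79 × 2.31 + 0.21 × 2.30 = 1.8249 + 0.483 = 2.31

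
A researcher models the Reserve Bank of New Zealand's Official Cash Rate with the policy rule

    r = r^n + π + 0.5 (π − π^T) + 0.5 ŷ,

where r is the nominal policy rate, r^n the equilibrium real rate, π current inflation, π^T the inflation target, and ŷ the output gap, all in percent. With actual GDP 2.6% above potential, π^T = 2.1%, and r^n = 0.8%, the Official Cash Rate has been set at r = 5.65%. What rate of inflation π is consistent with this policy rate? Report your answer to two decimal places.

3.07%

Output 2.6% above potential → ŷ = 2.6.
Collecting π: r = r^n + (1 + 0.5) π − 0.5 π^T + 0.5 ŷ
1.5 π = 5.65 − 0.8 + 0.5 × 2.1 − 0.5 × 2.6 = 4.6
π = 4.6 / 1.5 = 3.07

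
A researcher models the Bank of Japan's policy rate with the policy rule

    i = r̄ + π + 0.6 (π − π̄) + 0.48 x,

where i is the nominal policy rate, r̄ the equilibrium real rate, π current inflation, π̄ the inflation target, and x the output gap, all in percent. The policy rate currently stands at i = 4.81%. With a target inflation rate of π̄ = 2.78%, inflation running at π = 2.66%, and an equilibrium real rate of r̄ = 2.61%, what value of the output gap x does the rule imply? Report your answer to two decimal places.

0.48 x = 4.81 − 2.61 − 2.66 − 0.6 × (2.66 − 2.78) = -0.388
x = -0.388 / 0.48 = -0.81

-0.81%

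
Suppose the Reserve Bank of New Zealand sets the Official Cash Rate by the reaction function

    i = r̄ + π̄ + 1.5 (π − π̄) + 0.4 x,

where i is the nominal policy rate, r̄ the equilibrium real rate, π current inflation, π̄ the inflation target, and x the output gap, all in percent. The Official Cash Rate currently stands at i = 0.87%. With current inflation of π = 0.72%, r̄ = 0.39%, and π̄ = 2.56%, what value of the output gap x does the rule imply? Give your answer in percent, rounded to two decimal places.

1.70%

0.4 x = 0.87 − 0.39 − 2.56 − 1.5 × (0.72 − 2.56) = 0.68
x = 0.68 / 0.4 = 1.70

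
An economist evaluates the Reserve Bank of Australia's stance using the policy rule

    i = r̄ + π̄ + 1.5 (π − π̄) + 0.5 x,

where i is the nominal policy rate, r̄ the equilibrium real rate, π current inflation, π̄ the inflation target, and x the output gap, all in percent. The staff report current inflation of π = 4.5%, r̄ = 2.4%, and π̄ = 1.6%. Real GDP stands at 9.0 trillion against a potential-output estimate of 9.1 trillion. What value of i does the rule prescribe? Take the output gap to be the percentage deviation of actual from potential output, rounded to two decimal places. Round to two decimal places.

7.80%

Output gap = 100 × (9.0 − 9.1) / 9.1 = -1.10%.
i = 2.40 + 1.60 + 1.5 × (4.50 − 1.60) + 0.5 × (-1.10)
   = 2.40 + 1.6 + 4.35 − 0.55 = 7.80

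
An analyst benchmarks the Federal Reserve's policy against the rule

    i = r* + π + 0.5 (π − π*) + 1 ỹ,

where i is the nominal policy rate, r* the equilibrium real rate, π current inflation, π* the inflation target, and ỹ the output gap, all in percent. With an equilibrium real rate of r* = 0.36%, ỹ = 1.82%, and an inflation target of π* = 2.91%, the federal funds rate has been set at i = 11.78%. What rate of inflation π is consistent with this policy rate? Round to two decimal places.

Collecting π: i = r* + (1 + 0.5) π − 0.5 π* + 1 ỹ
1.5 π = 11.78 − 0.36 + 0.5 × 2.91 − 1 × 1.82 = 11.055
π = 11.055 / 1.5 = 7.37

7.37%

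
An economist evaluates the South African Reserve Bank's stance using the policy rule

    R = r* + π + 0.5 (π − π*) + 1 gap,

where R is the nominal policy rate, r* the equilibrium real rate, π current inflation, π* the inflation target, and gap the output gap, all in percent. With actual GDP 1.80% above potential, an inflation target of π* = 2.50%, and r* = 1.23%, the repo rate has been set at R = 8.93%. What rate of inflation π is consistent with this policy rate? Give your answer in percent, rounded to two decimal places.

4.77%

Output 1.80% above potential → gap = 1.80.
Collecting π: R = r* + (1 + 0.5) π − 0.5 π* + 1 gap
1.5 π = 8.93 − 1.23 + 0.5 × 2.50 − 1 × 1.80 = 7.15
π = 7.15 / 1.5 = 4.77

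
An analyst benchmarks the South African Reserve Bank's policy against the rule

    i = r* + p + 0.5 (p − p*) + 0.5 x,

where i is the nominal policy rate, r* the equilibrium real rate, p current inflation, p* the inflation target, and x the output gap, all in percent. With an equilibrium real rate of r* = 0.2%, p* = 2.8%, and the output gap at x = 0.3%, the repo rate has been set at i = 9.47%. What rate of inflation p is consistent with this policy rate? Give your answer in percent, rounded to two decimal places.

Collecting p: i = r* + (1 + 0.5) p − 0.5 p* + 0.5 x
1.5 p = 9.47 − 0.2 + 0.5 × 2.8 − 0.5 × 0.3 = 10.52
p = 10.52 / 1.5 = 7.01

7.01%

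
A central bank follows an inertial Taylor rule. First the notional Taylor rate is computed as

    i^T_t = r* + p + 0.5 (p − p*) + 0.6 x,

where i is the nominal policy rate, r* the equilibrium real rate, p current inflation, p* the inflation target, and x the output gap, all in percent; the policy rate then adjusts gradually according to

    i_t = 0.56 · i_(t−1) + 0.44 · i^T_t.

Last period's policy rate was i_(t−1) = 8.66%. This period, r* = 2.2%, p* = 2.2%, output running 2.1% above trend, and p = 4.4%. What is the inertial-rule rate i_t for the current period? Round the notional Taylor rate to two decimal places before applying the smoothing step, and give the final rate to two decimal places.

8.79%

Output 2.1% above potential → x = 2.1.
i^T_t = 2.2 + 4.4 + 0.5 × (4.4 − 2.2) + 0.6 × 2.1
   = 2.2 + 4.4 + 1.1 + 1.26 = 8.96
i_t = 0.56 × 8.66 + 0.44 × 8.96 = 4.8496 + 3.9424 = 8.79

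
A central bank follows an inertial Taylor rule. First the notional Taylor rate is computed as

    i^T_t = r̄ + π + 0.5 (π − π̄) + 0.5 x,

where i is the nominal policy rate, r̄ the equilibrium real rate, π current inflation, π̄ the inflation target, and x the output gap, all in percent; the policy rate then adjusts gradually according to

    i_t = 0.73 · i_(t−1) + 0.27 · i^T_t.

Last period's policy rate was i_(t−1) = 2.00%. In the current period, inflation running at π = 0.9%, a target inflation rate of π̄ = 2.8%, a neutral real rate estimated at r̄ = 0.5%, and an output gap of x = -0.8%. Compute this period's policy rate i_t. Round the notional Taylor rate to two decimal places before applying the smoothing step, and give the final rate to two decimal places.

1.47%

i^T_t = 0.5 + 0.9 + 0.5 × (0.9 − 2.8) + 0.5 × (-0.8)
   = 0.5 + 0.9 − 0.95 − 0.4 = 0.05
i_t = 0.73 × 2.00 + 0.27 × 0.05 = 1.46 + 0.0135 = 1.47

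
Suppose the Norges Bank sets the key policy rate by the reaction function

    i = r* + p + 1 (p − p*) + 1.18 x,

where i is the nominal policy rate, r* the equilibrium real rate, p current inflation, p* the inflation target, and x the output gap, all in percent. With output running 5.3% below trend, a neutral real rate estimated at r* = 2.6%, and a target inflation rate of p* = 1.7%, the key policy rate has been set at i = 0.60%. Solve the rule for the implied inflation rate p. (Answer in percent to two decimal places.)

2.98%

Output 5.3% below potential → x = -5.3.
Collecting p: i = r* + (1 + 1) p − 1 p* + 1.18 x
2 p = 0.60 − 2.6 + 1 × 1.7 − 1.18 × (-5.3) = 5.954
p = 5.954 / 2 = 2.98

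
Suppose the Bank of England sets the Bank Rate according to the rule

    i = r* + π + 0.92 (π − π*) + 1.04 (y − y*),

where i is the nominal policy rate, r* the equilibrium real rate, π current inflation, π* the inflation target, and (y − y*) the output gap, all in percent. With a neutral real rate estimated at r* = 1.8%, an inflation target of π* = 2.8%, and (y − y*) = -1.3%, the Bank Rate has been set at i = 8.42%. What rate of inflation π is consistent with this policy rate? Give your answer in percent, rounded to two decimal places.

Collecting π: i = r* + (1 + 0.92) π − 0.92 π* + 1.04 (y − y*)
1.92 π = 8.42 − 1.8 + 0.92 × 2.8 − 1.04 × (-1.3) = 10.548
π = 10.548 / 1.92 = 5.49

5.49%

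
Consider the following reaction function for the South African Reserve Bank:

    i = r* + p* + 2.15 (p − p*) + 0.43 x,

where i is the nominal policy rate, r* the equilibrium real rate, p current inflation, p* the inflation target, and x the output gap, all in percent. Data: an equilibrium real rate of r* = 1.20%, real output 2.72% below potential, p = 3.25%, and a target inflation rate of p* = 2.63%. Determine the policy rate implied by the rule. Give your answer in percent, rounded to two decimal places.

Output 2.72% below potential → x = -2.72.
i = 1.20 + 2.63 + 2.15 × (3.25 − 2.63) + 0.43 × (-2.72)
   = 1.20 + 2.63 + 1.333 − 1.1696 = 3.99

3.99%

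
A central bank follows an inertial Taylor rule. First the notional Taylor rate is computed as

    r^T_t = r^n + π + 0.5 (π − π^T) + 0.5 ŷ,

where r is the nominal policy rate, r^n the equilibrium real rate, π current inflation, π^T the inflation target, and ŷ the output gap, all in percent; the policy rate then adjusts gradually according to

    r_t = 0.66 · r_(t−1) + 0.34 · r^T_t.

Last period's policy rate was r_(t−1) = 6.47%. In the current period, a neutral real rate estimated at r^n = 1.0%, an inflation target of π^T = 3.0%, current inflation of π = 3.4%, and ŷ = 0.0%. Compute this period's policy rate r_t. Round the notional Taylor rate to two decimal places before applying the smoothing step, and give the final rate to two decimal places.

r^T_t = 1.0 + 3.4 + 0.5 × (3.4 − 3.0) + 0.5 × 0.0
   = 1.0 + 3.4 + 0.2 + 0 = 4.60
r_t = 0.66 × 6.47 + 0.34 × 4.60 = 4.2702 + 1.564 = 5.83

5.83%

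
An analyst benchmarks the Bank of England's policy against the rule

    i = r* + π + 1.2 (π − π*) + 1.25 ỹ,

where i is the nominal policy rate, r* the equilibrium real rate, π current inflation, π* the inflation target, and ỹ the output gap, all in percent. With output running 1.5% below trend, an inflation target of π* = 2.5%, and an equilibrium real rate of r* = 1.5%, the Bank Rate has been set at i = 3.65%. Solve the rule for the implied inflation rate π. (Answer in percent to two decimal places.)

Output 1.5% below potential → ỹ = -1.5.
Collecting π: i = r* + (1 + 1.2) π − 1.2 π* + 1.25 ỹ
2.2 π = 3.65 − 1.5 + 1.2 × 2.5 − 1.25 × (-1.5) = 7.025
π = 7.025 / 2.2 = 3.19

3.19%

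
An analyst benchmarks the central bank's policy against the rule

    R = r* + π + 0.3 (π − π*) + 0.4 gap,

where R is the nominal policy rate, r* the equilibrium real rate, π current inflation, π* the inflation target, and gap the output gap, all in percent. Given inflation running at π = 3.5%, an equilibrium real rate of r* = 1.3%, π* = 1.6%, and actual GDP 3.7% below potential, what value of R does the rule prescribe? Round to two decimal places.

Output 3.7% below potential → gap = -3.7.
R = 1.3 + 3.5 + 0.3 × (3.5 − 1.6) + 0.4 × (-3.7)
   = 1.3 + 3.5 + 0.57 − 1.48 = 3.89

3.89%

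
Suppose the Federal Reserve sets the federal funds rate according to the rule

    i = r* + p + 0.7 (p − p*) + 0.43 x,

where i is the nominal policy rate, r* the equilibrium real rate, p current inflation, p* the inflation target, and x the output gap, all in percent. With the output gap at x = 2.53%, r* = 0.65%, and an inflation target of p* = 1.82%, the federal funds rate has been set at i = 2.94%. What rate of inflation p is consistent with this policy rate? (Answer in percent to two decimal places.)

Collecting p: i = r* + (1 + 0.7) p − 0.7 p* + 0.43 x
1.7 p = 2.94 − 0.65 + 0.7 × 1.82 − 0.43 × 2.53 = 2.4761
p = 2.4761 / 1.7 = 1.46

1.46%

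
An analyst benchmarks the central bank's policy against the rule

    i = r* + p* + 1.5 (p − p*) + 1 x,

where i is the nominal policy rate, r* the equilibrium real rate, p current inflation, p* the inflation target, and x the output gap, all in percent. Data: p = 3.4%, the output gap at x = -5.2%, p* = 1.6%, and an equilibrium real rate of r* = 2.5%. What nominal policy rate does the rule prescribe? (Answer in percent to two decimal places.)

i = 2.5 + 1.6 + 1.5 × (3.4 − 1.6) + 1 × (-5.2)
   = 2.5 + 1.6 + 2.7 − 5.2 = 1.60

1.60%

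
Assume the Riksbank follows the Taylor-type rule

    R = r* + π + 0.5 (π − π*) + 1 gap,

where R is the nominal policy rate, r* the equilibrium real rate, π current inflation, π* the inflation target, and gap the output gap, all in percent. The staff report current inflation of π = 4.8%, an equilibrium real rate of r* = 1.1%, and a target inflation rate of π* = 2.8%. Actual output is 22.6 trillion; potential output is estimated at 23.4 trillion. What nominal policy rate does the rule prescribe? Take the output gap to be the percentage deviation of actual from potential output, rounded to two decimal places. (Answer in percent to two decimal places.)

3.48%

Output gap = 100 × (22.6 − 23.4) / 23.4 = -3.42%.
R = 1.10 + 4.80 + 0.5 × (4.80 − 2.80) + 1 × (-3.42)
   = 1.10 + 4.8 + 1 − 3.42 = 3.48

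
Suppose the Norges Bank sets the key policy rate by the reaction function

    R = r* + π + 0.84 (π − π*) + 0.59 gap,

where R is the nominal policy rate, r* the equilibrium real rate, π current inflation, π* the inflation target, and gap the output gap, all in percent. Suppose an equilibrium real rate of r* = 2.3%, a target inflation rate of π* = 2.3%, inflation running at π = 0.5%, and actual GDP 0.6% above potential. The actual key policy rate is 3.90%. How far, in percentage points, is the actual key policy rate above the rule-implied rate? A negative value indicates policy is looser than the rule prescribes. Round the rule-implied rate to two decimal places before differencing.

Output 0.6% above potential → gap = 0.6.
R = 2.3 + 0.5 + 0.84 × (0.5 − 2.3) + 0.59 × 0.6
   = 2.3 + 0.5 − 1.512 + 0.354 = 1.64
Deviation = 3.90 − 1.64 = 2.26 pp.

2.26 pp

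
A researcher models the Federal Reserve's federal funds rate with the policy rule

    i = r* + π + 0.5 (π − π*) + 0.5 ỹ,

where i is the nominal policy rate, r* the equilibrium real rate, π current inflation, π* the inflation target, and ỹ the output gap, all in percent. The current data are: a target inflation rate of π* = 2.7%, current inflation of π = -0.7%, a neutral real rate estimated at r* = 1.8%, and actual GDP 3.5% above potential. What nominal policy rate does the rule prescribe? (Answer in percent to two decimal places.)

1.15%

Output 3.5% above potential → ỹ = 3.5.
i = 1.8 + (-0.7) + 0.5 × (-0.7 − 2.7) + 0.5 × 3.5
   = 1.8 − 0.7 − 1.7 + 1.75 = 1.15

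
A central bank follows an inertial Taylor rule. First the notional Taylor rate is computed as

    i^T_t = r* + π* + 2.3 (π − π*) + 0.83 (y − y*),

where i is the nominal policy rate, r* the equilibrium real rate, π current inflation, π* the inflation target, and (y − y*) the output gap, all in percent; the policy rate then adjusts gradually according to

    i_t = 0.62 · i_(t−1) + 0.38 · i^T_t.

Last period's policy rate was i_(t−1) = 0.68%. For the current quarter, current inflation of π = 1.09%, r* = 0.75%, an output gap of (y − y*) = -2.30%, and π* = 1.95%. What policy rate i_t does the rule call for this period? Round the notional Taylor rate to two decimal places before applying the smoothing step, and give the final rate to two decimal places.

-0.03%

i^T_t = 0.75 + 1.95 + 2.3 × (1.09 − 1.95) + 0.83 × (-2.30)
   = 0.75 + 1.95 − 1.978 − 1.909 = -1.19
i_t = 0.62 × 0.68 + 0.38 × (-1.19) = 0.4216 − 0.4522 = -0.03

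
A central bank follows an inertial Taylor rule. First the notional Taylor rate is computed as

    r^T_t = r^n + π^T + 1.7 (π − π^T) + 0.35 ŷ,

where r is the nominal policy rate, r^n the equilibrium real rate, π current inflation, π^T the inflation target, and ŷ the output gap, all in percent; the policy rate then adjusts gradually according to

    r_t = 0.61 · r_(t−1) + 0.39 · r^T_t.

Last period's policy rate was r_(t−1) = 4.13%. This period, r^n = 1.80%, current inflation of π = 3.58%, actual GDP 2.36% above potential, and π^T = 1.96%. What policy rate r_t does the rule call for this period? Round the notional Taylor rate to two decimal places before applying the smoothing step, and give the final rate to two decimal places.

Output 2.36% above potential → ŷ = 2.36.
r^T_t = 1.80 + 1.96 + 1.7 × (3.58 − 1.96) + 0.35 × 2.36
   = 1.80 + 1.96 + 2.754 + 0.826 = 7.34
r_t = 0.61 × 4.13 + 0.39 × 7.34 = 2.5193 + 2.8626 = 5.38

5.38%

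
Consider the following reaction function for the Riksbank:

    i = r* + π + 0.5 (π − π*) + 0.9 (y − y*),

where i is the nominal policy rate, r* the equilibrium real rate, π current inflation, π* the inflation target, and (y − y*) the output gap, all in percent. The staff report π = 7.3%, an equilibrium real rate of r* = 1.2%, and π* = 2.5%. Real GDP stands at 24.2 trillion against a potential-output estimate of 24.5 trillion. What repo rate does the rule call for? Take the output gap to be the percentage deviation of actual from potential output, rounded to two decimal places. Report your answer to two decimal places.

Output gap = 100 × (24.2 − 24.5) / 24.5 = -1.22%.
i = 1.20 + 7.30 + 0.5 × (7.30 − 2.50) + 0.9 × (-1.22)
   = 1.20 + 7.3 + 2.4 − 1.098 = 9.80

9.80%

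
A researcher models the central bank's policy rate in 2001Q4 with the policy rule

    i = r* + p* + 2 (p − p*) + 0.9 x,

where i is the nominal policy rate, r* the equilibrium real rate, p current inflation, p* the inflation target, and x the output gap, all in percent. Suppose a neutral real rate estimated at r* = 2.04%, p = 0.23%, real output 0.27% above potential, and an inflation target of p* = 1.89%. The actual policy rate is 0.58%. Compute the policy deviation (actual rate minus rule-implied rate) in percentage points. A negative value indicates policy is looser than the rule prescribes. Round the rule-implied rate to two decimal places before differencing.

-0.27 pp

Output 0.27% above potential → x = 0.27.
i = 2.04 + 1.89 + 2 × (0.23 − 1.89) + 0.9 × 0.27
   = 2.04 + 1.89 − 3.32 + 0.243 = 0.85
Deviation = 0.58 − 0.85 = -0.27 pp.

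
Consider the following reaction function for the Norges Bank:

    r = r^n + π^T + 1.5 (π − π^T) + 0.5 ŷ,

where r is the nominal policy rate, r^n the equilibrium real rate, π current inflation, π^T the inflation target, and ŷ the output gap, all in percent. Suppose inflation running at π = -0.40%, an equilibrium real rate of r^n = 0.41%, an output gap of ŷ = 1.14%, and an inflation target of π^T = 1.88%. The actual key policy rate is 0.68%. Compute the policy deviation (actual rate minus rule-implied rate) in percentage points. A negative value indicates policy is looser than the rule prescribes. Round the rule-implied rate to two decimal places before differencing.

r = 0.41 + 1.88 + 1.5 × (-0.40 − 1.88) + 0.5 × 1.14
   = 0.41 + 1.88 − 3.42 + 0.57 = -0.56
Deviation = 0.68 − (-0.56) = 1.24 pp.

1.24 pp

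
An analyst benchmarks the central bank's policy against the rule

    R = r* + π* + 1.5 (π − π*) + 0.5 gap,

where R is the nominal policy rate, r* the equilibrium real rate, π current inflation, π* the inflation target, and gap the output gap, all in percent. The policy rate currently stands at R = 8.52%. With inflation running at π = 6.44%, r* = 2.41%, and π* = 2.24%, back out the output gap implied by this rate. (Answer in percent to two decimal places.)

-4.86%

0.5 gap = 8.52 − 2.41 − 2.24 − 1.5 × (6.44 − 2.24) = -2.43
gap = -2.43 / 0.5 = -4.86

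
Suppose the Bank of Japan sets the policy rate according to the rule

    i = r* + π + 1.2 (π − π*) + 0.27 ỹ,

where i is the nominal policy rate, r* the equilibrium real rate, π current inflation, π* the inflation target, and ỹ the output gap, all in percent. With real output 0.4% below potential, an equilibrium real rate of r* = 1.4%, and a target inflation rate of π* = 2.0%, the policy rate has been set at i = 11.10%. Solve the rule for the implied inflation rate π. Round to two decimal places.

Output 0.4% below potential → ỹ = -0.4.
Collecting π: i = r* + (1 + 1.2) π − 1.2 π* + 0.27 ỹ
2.2 π = 11.10 − 1.4 + 1.2 × 2.0 − 0.27 × (-0.4) = 12.208
π = 12.208 / 2.2 = 5.55

5.55%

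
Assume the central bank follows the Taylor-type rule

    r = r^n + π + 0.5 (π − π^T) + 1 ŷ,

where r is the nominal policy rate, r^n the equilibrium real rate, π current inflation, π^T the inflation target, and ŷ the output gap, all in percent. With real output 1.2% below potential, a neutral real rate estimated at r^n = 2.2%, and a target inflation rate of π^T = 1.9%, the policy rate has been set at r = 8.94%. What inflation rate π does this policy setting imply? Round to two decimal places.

5.93%

Output 1.2% below potential → ŷ = -1.2.
Collecting π: r = r^n + (1 + 0.5) π − 0.5 π^T + 1 ŷ
1.5 π = 8.94 − 2.2 + 0.5 × 1.9 − 1 × (-1.2) = 8.89
π = 8.89 / 1.5 = 5.93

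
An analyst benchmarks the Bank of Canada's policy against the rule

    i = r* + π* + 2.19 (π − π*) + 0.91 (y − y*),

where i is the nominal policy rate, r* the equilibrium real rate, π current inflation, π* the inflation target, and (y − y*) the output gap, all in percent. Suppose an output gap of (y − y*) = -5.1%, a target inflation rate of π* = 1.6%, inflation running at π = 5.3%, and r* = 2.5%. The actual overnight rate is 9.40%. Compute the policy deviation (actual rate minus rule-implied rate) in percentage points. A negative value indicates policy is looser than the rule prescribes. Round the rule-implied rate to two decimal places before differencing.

i = 2.5 + 1.6 + 2.19 × (5.3 − 1.6) + 0.91 × (-5.1)
   = 2.5 + 1.6 + 8.103 − 4.641 = 7.56
Deviation = 9.40 − 7.56 = 1.84 pp.

1.84 pp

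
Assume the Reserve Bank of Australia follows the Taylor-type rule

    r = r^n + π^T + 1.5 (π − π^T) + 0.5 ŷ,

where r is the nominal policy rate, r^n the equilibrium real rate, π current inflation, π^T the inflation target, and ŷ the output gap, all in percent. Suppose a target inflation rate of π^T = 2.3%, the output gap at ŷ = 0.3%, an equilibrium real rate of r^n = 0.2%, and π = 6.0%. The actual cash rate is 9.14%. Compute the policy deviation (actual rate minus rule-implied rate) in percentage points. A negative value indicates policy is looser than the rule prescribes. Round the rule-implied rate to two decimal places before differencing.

r = 0.2 + 2.3 + 1.5 × (6.0 − 2.3) + 0.5 × 0.3
   = 0.2 + 2.3 + 5.55 + 0.15 = 8.20
Deviation = 9.14 − 8.20 = 0.94 pp.

0.94 pp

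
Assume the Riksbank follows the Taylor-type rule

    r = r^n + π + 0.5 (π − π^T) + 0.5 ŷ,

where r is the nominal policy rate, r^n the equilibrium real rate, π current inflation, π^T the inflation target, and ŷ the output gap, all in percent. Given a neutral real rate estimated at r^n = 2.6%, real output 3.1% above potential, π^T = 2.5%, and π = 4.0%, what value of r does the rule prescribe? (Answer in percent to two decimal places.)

Output 3.1% above potential → ŷ = 3.1.
r = 2.6 + 4.0 + 0.5 × (4.0 − 2.5) + 0.5 × 3.1
   = 2.6 + 4 + 0.75 + 1.55 = 8.90

8.90%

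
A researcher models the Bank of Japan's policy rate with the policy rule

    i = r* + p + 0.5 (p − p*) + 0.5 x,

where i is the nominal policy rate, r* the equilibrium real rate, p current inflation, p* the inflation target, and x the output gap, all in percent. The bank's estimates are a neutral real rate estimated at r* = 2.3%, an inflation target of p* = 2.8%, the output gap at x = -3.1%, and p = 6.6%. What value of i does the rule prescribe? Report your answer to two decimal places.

9.25%

i = 2.3 + 6.6 + 0.5 × (6.6 − 2.8) + 0.5 × (-3.1)
   = 2.3 + 6.6 + 1.9 − 1.55 = 9.25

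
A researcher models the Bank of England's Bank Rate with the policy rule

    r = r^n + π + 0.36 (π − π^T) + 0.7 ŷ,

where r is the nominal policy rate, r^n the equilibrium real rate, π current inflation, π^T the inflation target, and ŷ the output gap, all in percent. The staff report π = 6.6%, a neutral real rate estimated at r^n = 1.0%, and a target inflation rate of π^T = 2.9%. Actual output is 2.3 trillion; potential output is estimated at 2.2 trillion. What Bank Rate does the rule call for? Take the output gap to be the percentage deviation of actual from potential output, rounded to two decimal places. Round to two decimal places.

Output gap = 100 × (2.3 − 2.2) / 2.2 = 4.55%.
r = 1.00 + 6.60 + 0.36 × (6.60 − 2.90) + 0.7 × 4.55
   = 1.00 + 6.6 + 1.332 + 3.185 = 12.12

12.12%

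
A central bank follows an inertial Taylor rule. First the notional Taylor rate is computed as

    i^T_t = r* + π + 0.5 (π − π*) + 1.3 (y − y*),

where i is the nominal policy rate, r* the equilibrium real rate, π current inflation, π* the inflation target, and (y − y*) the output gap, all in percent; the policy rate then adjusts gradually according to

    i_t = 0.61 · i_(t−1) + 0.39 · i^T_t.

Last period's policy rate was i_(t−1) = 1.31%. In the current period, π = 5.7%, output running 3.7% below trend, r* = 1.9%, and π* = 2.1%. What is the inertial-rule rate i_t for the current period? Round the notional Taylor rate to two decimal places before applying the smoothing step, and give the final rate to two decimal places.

2.59%

Output 3.7% below potential → (y − y*) = -3.7.
i^T_t = 1.9 + 5.7 + 0.5 × (5.7 − 2.1) + 1.3 × (-3.7)
   = 1.9 + 5.7 + 1.8 − 4.81 = 4.59
i_t = 0.61 × 1.31 + 0.39 × 4.59 = 0.7991 + 1.7901 = 2.59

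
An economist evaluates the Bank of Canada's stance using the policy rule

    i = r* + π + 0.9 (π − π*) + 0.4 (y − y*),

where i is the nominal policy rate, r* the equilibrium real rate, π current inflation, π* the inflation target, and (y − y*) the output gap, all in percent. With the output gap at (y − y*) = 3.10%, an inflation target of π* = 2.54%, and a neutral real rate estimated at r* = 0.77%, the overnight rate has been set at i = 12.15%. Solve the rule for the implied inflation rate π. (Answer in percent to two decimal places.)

6.54%

Collecting π: i = r* + (1 + 0.9) π − 0.9 π* + 0.4 (y − y*)
1.9 π = 12.15 − 0.77 + 0.9 × 2.54 − 0.4 × 3.10 = 12.426
π = 12.426 / 1.9 = 6.54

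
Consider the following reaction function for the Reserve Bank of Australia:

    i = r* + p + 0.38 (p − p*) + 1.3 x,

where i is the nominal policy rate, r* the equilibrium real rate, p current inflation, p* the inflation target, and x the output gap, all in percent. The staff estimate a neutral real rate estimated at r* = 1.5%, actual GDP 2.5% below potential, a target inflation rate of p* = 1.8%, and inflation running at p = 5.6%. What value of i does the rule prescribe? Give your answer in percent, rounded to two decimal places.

5.29%

Output 2.5% below potential → x = -2.5.
i = 1.5 + 5.6 + 0.38 × (5.6 − 1.8) + 1.3 × (-2.5)
   = 1.5 + 5.6 + 1.444 − 3.25 = 5.29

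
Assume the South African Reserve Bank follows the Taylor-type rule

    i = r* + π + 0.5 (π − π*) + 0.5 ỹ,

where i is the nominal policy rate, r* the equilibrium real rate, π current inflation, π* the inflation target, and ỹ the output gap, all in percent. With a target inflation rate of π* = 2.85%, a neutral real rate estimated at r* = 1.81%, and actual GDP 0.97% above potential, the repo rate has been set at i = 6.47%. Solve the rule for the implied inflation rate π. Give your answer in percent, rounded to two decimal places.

3.73%

Output 0.97% above potential → ỹ = 0.97.
Collecting π: i = r* + (1 + 0.5) π − 0.5 π* + 0.5 ỹ
1.5 π = 6.47 − 1.81 + 0.5 × 2.85 − 0.5 × 0.97 = 5.6
π = 5.6 / 1.5 = 3.73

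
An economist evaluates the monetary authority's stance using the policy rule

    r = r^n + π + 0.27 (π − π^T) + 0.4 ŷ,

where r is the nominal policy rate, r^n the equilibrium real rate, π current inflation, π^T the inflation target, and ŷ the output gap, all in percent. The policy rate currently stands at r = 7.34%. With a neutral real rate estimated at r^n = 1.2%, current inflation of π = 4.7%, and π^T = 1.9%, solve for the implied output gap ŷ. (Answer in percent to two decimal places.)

0.4 ŷ = 7.34 − 1.2 − 4.7 − 0.27 × (4.7 − 1.9) = 0.684
ŷ = 0.684 / 0.4 = 1.71

1.71%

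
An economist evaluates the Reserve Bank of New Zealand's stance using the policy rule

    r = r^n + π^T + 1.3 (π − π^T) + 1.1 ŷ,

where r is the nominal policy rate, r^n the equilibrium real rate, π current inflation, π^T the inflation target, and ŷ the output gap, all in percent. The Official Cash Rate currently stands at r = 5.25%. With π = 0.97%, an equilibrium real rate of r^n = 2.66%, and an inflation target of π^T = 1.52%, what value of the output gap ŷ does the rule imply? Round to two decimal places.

1.1 ŷ = 5.25 − 2.66 − 1.52 − 1.3 × (0.97 − 1.52) = 1.785
ŷ = 1.785 / 1.1 = 1.62

1.62%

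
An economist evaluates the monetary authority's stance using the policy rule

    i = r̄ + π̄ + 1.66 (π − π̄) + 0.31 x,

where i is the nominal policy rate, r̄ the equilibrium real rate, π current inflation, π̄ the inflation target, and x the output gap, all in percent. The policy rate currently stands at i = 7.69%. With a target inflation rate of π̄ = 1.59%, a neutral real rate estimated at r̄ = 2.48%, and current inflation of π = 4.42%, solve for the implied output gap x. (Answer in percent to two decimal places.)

0.31 x = 7.69 − 2.48 − 1.59 − 1.66 × (4.42 − 1.59) = -1.0778
x = -1.0778 / 0.31 = -3.48

-3.48%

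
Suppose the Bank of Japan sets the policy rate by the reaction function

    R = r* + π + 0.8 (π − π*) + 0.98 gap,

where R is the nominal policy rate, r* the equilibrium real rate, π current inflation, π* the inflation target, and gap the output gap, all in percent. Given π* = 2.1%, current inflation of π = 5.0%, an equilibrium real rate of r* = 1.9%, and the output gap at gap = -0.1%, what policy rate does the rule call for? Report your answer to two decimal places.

R = 1.9 + 5.0 + 0.8 × (5.0 − 2.1) + 0.98 × (-0.1)
   = 1.9 + 5 + 2.32 − 0.098 = 9.12

9.12%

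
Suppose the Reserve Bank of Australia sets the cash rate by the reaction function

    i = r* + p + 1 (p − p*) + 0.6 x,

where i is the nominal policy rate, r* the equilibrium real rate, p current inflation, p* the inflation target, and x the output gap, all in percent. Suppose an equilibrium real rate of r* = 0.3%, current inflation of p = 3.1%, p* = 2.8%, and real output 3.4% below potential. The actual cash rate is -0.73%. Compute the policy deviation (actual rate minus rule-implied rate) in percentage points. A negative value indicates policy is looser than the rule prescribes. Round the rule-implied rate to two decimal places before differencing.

Output 3.4% below potential → x = -3.4.
i = 0.3 + 3.1 + 1 × (3.1 − 2.8) + 0.6 × (-3.4)
   = 0.3 + 3.1 + 0.3 − 2.04 = 1.66
Deviation = -0.73 − 1.66 = -2.39 pp.

-2.39 pp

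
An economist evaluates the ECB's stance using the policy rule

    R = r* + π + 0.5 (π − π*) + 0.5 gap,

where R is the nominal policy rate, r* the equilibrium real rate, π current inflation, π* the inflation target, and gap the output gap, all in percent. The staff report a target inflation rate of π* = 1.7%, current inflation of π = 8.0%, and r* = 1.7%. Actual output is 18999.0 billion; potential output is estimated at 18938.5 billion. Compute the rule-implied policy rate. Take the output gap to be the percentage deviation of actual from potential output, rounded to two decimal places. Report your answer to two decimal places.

Output gap = 100 × (18999.0 − 18938.5) / 18938.5 = 0.32%.
R = 1.70 + 8.00 + 0.5 × (8.00 − 1.70) + 0.5 × 0.32
   = 1.70 + 8 + 3.15 + 0.16 = 13.01

13.01%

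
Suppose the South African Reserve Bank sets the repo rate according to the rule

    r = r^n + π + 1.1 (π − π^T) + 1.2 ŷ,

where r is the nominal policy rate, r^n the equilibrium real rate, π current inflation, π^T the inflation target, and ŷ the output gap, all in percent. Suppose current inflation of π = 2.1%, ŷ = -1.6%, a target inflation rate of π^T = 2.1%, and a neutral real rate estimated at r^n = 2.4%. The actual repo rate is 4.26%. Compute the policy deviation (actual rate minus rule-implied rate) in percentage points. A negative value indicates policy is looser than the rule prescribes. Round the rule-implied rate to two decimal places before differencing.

r = 2.4 + 2.1 + 1.1 × (2.1 − 2.1) + 1.2 × (-1.6)
   = 2.4 + 2.1 + 0 − 1.92 = 2.58
Deviation = 4.26 − 2.58 = 1.68 pp.

1.68 pp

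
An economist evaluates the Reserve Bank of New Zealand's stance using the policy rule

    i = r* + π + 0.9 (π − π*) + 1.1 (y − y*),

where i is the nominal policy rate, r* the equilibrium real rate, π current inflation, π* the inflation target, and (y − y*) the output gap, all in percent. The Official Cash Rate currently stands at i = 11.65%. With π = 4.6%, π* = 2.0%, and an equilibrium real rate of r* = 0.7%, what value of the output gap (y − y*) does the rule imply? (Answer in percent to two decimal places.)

3.65%

1.1 (y − y*) = 11.65 − 0.7 − 4.6 − 0.9 × (4.6 − 2.0) = 4.01
(y − y*) = 4.01 / 1.1 = 3.65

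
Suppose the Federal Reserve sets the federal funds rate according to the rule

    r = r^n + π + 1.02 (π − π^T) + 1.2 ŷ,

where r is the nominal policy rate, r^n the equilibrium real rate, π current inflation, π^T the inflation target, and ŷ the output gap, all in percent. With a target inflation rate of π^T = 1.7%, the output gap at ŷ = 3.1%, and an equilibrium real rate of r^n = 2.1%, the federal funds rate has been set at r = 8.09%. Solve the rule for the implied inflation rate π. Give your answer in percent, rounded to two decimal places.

1.98%

Collecting π: r = r^n + (1 + 1.02) π − 1.02 π^T + 1.2 ŷ
2.02 π = 8.09 − 2.1 + 1.02 × 1.7 − 1.2 × 3.1 = 4.004
π = 4.004 / 2.02 = 1.98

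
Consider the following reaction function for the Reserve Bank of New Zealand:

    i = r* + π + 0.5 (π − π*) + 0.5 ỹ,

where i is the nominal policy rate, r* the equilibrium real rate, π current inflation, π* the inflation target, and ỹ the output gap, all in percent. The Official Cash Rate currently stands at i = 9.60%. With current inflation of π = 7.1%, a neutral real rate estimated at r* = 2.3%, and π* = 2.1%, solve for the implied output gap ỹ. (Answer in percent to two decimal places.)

-4.60%

0.5 ỹ = 9.60 − 2.3 − 7.1 − 0.5 × (7.1 − 2.1) = -2.3
ỹ = -2.3 / 0.5 = -4.60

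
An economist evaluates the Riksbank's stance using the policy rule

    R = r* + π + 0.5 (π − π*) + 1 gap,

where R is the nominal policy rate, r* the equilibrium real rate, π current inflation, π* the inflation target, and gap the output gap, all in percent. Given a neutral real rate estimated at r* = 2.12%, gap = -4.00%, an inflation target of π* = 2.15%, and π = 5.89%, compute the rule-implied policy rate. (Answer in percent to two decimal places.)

R = 2.12 + 5.89 + 0.5 × (5.89 − 2.15) + 1 × (-4.00)
   = 2.12 + 5.89 + 1.87 − 4 = 5.88

5.88%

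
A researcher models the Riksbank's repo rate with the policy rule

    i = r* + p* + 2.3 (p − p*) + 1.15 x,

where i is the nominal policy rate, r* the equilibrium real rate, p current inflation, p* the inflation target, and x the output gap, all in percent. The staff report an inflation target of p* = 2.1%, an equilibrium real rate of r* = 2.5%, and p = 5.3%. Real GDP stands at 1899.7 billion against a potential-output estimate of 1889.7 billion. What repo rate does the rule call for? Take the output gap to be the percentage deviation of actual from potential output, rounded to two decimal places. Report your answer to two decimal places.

12.57%

Output gap = 100 × (1899.7 − 1889.7) / 1889.7 = 0.53%.
i = 2.50 + 2.10 + 2.3 × (5.30 − 2.10) + 1.15 × 0.53
   = 2.50 + 2.1 + 7.36 + 0.6095 = 12.57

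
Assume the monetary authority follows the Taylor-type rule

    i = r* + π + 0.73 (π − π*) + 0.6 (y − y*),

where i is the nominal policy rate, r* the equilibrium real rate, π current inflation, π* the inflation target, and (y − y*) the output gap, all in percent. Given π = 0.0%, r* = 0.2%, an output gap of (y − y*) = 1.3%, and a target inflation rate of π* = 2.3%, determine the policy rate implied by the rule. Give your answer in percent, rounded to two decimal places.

i = 0.2 + 0.0 + 0.73 × (0.0 − 2.3) + 0.6 × 1.3
   = 0.2 + 0 − 1.679 + 0.78 = -0.70

-0.70%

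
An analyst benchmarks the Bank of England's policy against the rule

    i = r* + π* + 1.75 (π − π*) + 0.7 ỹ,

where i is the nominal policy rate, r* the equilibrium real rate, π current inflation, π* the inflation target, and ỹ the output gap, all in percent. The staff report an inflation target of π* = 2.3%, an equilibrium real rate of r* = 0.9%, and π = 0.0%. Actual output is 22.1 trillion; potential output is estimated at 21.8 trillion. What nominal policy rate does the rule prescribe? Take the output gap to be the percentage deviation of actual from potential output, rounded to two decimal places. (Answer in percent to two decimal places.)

0.14%

Output gap = 100 × (22.1 − 21.8) / 21.8 = 1.38%.
i = 0.90 + 2.30 + 1.75 × (0.00 − 2.30) + 0.7 × 1.38
   = 0.90 + 2.3 − 4.025 + 0.966 = 0.14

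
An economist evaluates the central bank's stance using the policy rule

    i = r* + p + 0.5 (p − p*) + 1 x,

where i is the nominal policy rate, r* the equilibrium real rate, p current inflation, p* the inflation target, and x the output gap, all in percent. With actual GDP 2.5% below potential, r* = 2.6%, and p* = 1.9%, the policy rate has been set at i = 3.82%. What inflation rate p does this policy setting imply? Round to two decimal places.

Output 2.5% below potential → x = -2.5.
Collecting p: i = r* + (1 + 0.5) p − 0.5 p* + 1 x
1.5 p = 3.82 − 2.6 + 0.5 × 1.9 − 1 × (-2.5) = 4.67
p = 4.67 / 1.5 = 3.11

3.11%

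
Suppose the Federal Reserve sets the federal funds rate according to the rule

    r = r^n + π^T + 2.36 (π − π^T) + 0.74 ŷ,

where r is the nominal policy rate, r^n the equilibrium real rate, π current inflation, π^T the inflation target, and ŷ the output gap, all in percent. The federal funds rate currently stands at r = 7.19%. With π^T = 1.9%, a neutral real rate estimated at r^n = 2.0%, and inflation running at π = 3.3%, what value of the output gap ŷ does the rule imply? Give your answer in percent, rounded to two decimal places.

0.74 ŷ = 7.19 − 2.0 − 1.9 − 2.36 × (3.3 − 1.9) = -0.014
ŷ = -0.014 / 0.74 = -0.02

-0.02%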